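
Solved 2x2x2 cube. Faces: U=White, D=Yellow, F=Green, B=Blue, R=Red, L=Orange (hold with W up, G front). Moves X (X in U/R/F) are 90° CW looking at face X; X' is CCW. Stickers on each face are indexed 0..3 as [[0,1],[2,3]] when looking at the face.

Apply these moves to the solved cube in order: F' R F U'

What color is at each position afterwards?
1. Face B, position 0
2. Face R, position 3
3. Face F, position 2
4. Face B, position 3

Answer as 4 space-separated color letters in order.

Answer: R R Y B

Derivation:
After move 1 (F'): F=GGGG U=WWRR R=YRYR D=OOYY L=OWOW
After move 2 (R): R=YYRR U=WGRG F=GOGY D=OBYB B=RBWB
After move 3 (F): F=GGYO U=WGWW R=RYGR D=RYYB L=OOOB
After move 4 (U'): U=GWWW F=OOYO R=GGGR B=RYWB L=RBOB
Query 1: B[0] = R
Query 2: R[3] = R
Query 3: F[2] = Y
Query 4: B[3] = B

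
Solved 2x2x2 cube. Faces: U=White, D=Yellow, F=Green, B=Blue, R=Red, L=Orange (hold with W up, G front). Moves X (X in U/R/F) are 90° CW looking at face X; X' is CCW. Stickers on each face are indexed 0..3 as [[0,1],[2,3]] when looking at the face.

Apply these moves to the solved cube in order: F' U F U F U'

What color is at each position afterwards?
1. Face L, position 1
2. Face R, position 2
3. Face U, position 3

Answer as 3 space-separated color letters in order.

After move 1 (F'): F=GGGG U=WWRR R=YRYR D=OOYY L=OWOW
After move 2 (U): U=RWRW F=YRGG R=BBYR B=OWBB L=GGOW
After move 3 (F): F=GYGR U=RWWG R=RBWR D=YBYY L=GOOO
After move 4 (U): U=WRGW F=RBGR R=OWWR B=GOBB L=GYOO
After move 5 (F): F=GRRB U=WROY R=GWWR D=WOYY L=GYOB
After move 6 (U'): U=RYWO F=GYRB R=GRWR B=GWBB L=GOOB
Query 1: L[1] = O
Query 2: R[2] = W
Query 3: U[3] = O

Answer: O W O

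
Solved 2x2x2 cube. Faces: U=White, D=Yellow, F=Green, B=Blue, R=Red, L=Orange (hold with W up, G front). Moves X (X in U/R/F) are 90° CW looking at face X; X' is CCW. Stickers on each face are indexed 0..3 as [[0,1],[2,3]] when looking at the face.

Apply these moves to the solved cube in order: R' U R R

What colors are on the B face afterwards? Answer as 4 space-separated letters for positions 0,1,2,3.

Answer: W O R B

Derivation:
After move 1 (R'): R=RRRR U=WBWB F=GWGW D=YGYG B=YBYB
After move 2 (U): U=WWBB F=RRGW R=YBRR B=OOYB L=GWOO
After move 3 (R): R=RYRB U=WRBW F=RGGG D=YYYO B=BOWB
After move 4 (R): R=RRBY U=WGBG F=RYGO D=YWYB B=WORB
Query: B face = WORB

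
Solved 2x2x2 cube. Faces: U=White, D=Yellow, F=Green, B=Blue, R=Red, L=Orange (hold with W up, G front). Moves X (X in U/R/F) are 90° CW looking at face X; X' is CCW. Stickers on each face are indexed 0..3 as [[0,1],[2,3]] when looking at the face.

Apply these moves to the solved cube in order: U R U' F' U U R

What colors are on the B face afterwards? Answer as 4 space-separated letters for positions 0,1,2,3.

Answer: R Y R B

Derivation:
After move 1 (U): U=WWWW F=RRGG R=BBRR B=OOBB L=GGOO
After move 2 (R): R=RBRB U=WRWG F=RYGY D=YBYO B=WOWB
After move 3 (U'): U=RGWW F=GGGY R=RYRB B=RBWB L=WOOO
After move 4 (F'): F=GYGG U=RGRR R=BYYB D=OOYO L=WWOW
After move 5 (U): U=RRRG F=BYGG R=RBYB B=WWWB L=GYOW
After move 6 (U): U=RRGR F=RBGG R=WWYB B=GYWB L=BYOW
After move 7 (R): R=YWBW U=RBGG F=ROGO D=OWYG B=RYRB
Query: B face = RYRB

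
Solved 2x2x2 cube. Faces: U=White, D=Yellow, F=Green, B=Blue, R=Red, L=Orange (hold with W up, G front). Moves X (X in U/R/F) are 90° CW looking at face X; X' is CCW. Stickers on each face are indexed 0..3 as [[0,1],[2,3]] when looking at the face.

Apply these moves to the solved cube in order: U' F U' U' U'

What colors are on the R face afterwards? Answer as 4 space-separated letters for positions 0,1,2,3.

Answer: R R W R

Derivation:
After move 1 (U'): U=WWWW F=OOGG R=GGRR B=RRBB L=BBOO
After move 2 (F): F=GOGO U=WWOB R=WGWR D=RGYY L=BYOY
After move 3 (U'): U=WBWO F=BYGO R=GOWR B=WGBB L=RROY
After move 4 (U'): U=BOWW F=RRGO R=BYWR B=GOBB L=WGOY
After move 5 (U'): U=OWBW F=WGGO R=RRWR B=BYBB L=GOOY
Query: R face = RRWR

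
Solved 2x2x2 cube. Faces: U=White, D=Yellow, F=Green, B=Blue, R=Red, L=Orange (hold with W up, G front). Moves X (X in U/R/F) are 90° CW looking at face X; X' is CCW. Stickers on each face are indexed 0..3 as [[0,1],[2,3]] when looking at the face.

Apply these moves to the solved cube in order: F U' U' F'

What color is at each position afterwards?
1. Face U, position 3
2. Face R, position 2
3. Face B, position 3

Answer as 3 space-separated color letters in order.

Answer: W R B

Derivation:
After move 1 (F): F=GGGG U=WWOO R=WRWR D=RRYY L=OYOY
After move 2 (U'): U=WOWO F=OYGG R=GGWR B=WRBB L=BBOY
After move 3 (U'): U=OOWW F=BBGG R=OYWR B=GGBB L=WROY
After move 4 (F'): F=BGBG U=OOOW R=RYRR D=RYYY L=WWOW
Query 1: U[3] = W
Query 2: R[2] = R
Query 3: B[3] = B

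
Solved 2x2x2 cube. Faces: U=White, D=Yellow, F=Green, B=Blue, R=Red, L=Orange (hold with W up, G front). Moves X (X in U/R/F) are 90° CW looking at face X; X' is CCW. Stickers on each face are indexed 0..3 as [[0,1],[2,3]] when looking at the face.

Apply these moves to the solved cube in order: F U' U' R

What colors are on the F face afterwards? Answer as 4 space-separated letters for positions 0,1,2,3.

After move 1 (F): F=GGGG U=WWOO R=WRWR D=RRYY L=OYOY
After move 2 (U'): U=WOWO F=OYGG R=GGWR B=WRBB L=BBOY
After move 3 (U'): U=OOWW F=BBGG R=OYWR B=GGBB L=WROY
After move 4 (R): R=WORY U=OBWG F=BRGY D=RBYG B=WGOB
Query: F face = BRGY

Answer: B R G Y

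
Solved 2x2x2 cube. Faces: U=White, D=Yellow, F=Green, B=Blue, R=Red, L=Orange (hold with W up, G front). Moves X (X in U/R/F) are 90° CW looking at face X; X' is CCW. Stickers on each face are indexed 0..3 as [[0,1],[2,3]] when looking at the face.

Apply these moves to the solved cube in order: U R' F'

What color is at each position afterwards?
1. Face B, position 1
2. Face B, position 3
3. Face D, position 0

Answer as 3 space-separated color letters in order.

Answer: O B G

Derivation:
After move 1 (U): U=WWWW F=RRGG R=BBRR B=OOBB L=GGOO
After move 2 (R'): R=BRBR U=WBWO F=RWGW D=YRYG B=YOYB
After move 3 (F'): F=WWRG U=WBBB R=RRYR D=GOYG L=GOOW
Query 1: B[1] = O
Query 2: B[3] = B
Query 3: D[0] = G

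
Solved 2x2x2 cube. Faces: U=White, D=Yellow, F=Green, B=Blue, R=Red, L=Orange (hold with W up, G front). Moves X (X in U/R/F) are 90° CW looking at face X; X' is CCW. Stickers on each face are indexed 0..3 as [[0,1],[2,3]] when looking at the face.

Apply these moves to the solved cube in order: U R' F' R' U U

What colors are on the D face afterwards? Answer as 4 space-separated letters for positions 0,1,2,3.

Answer: G W Y G

Derivation:
After move 1 (U): U=WWWW F=RRGG R=BBRR B=OOBB L=GGOO
After move 2 (R'): R=BRBR U=WBWO F=RWGW D=YRYG B=YOYB
After move 3 (F'): F=WWRG U=WBBB R=RRYR D=GOYG L=GOOW
After move 4 (R'): R=RRRY U=WYBY F=WBRB D=GWYG B=GOOB
After move 5 (U): U=BWYY F=RRRB R=GORY B=GOOB L=WBOW
After move 6 (U): U=YBYW F=GORB R=GORY B=WBOB L=RROW
Query: D face = GWYG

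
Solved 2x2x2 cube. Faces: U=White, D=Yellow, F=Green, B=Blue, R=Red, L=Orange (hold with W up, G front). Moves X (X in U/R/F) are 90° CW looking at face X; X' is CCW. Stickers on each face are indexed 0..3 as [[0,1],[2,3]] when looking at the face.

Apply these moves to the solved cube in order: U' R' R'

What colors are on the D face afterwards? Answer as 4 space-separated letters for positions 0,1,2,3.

Answer: Y W Y W

Derivation:
After move 1 (U'): U=WWWW F=OOGG R=GGRR B=RRBB L=BBOO
After move 2 (R'): R=GRGR U=WBWR F=OWGW D=YOYG B=YRYB
After move 3 (R'): R=RRGG U=WYWY F=OBGR D=YWYW B=GROB
Query: D face = YWYW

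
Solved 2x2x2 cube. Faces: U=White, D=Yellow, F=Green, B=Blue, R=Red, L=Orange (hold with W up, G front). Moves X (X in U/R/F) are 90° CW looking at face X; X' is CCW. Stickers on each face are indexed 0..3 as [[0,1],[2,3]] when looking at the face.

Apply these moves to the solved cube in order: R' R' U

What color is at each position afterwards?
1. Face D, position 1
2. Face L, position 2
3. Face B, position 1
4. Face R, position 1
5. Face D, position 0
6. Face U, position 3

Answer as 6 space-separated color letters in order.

After move 1 (R'): R=RRRR U=WBWB F=GWGW D=YGYG B=YBYB
After move 2 (R'): R=RRRR U=WYWY F=GBGB D=YWYW B=GBGB
After move 3 (U): U=WWYY F=RRGB R=GBRR B=OOGB L=GBOO
Query 1: D[1] = W
Query 2: L[2] = O
Query 3: B[1] = O
Query 4: R[1] = B
Query 5: D[0] = Y
Query 6: U[3] = Y

Answer: W O O B Y Y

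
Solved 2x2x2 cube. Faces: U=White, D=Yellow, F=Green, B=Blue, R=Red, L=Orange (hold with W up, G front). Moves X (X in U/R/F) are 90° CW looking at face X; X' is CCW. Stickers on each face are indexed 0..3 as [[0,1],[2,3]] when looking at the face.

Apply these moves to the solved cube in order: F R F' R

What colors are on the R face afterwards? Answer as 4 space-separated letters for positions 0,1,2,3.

Answer: R B R W

Derivation:
After move 1 (F): F=GGGG U=WWOO R=WRWR D=RRYY L=OYOY
After move 2 (R): R=WWRR U=WGOG F=GRGY D=RBYB B=OBWB
After move 3 (F'): F=RYGG U=WGWR R=BWRR D=YYYB L=OGOO
After move 4 (R): R=RBRW U=WYWG F=RYGB D=YWYO B=RBGB
Query: R face = RBRW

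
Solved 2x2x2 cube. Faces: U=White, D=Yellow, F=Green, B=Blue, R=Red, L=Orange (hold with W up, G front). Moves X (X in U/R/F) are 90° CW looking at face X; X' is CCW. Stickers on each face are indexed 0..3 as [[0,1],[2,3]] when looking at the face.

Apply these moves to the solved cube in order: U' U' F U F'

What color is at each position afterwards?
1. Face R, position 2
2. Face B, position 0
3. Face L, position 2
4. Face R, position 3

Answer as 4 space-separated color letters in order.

Answer: R R O R

Derivation:
After move 1 (U'): U=WWWW F=OOGG R=GGRR B=RRBB L=BBOO
After move 2 (U'): U=WWWW F=BBGG R=OORR B=GGBB L=RROO
After move 3 (F): F=GBGB U=WWOR R=WOWR D=ROYY L=RYOY
After move 4 (U): U=OWRW F=WOGB R=GGWR B=RYBB L=GBOY
After move 5 (F'): F=OBWG U=OWGW R=OGRR D=BYYY L=GWOR
Query 1: R[2] = R
Query 2: B[0] = R
Query 3: L[2] = O
Query 4: R[3] = R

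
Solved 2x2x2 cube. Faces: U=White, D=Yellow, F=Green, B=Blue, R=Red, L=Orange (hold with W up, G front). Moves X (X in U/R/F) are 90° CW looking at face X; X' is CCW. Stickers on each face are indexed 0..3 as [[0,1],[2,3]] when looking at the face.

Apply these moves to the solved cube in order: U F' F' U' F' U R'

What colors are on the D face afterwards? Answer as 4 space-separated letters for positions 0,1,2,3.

Answer: O G Y R

Derivation:
After move 1 (U): U=WWWW F=RRGG R=BBRR B=OOBB L=GGOO
After move 2 (F'): F=RGRG U=WWBR R=YBYR D=GOYY L=GWOW
After move 3 (F'): F=GGRR U=WWYY R=OBGR D=WWYY L=GROB
After move 4 (U'): U=WYWY F=GRRR R=GGGR B=OBBB L=OOOB
After move 5 (F'): F=RRGR U=WYGG R=WGWR D=OBYY L=OYOW
After move 6 (U): U=GWGY F=WGGR R=OBWR B=OYBB L=RROW
After move 7 (R'): R=BROW U=GBGO F=WWGY D=OGYR B=YYBB
Query: D face = OGYR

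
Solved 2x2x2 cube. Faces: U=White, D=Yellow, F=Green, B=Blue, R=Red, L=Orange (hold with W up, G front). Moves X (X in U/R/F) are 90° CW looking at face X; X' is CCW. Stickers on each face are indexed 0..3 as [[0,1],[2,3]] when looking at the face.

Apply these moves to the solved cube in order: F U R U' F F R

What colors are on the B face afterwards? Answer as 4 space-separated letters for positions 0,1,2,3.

Answer: R B G B

Derivation:
After move 1 (F): F=GGGG U=WWOO R=WRWR D=RRYY L=OYOY
After move 2 (U): U=OWOW F=WRGG R=BBWR B=OYBB L=GGOY
After move 3 (R): R=WBRB U=OROG F=WRGY D=RBYO B=WYWB
After move 4 (U'): U=RGOO F=GGGY R=WRRB B=WBWB L=WYOY
After move 5 (F): F=GGYG U=RGYY R=OROB D=RWYO L=WROB
After move 6 (F): F=YGGG U=RGBR R=YRYB D=OOYO L=WROW
After move 7 (R): R=YYBR U=RGBG F=YOGO D=OWYW B=RBGB
Query: B face = RBGB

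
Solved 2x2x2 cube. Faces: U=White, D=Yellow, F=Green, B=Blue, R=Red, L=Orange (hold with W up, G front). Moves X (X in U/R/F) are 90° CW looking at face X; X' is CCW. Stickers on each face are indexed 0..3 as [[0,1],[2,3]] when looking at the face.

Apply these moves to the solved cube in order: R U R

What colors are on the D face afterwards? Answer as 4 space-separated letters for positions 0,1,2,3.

After move 1 (R): R=RRRR U=WGWG F=GYGY D=YBYB B=WBWB
After move 2 (U): U=WWGG F=RRGY R=WBRR B=OOWB L=GYOO
After move 3 (R): R=RWRB U=WRGY F=RBGB D=YWYO B=GOWB
Query: D face = YWYO

Answer: Y W Y O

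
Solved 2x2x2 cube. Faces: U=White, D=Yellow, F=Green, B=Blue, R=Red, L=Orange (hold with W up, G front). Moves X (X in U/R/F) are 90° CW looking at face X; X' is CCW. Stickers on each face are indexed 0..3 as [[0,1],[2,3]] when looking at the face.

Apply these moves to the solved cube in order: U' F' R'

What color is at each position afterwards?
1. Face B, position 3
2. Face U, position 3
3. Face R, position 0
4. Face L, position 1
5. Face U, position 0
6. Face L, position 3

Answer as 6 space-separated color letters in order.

Answer: B R G W W W

Derivation:
After move 1 (U'): U=WWWW F=OOGG R=GGRR B=RRBB L=BBOO
After move 2 (F'): F=OGOG U=WWGR R=YGYR D=BOYY L=BWOW
After move 3 (R'): R=GRYY U=WBGR F=OWOR D=BGYG B=YROB
Query 1: B[3] = B
Query 2: U[3] = R
Query 3: R[0] = G
Query 4: L[1] = W
Query 5: U[0] = W
Query 6: L[3] = W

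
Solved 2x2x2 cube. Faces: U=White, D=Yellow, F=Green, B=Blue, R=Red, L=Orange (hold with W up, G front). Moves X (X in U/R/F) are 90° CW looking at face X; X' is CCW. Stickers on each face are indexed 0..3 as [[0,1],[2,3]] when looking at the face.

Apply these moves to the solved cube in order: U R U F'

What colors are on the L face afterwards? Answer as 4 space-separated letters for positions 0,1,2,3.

After move 1 (U): U=WWWW F=RRGG R=BBRR B=OOBB L=GGOO
After move 2 (R): R=RBRB U=WRWG F=RYGY D=YBYO B=WOWB
After move 3 (U): U=WWGR F=RBGY R=WORB B=GGWB L=RYOO
After move 4 (F'): F=BYRG U=WWWR R=BOYB D=YOYO L=RROG
Query: L face = RROG

Answer: R R O G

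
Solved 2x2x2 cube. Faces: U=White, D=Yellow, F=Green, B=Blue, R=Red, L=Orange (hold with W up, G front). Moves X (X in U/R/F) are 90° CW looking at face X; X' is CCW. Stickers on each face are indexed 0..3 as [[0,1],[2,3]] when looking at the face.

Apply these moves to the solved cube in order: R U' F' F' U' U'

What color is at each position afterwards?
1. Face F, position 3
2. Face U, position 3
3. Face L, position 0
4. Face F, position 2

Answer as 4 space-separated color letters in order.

Answer: O G O O

Derivation:
After move 1 (R): R=RRRR U=WGWG F=GYGY D=YBYB B=WBWB
After move 2 (U'): U=GGWW F=OOGY R=GYRR B=RRWB L=WBOO
After move 3 (F'): F=OYOG U=GGGR R=BYYR D=BOYB L=WWOW
After move 4 (F'): F=YGOO U=GGBY R=OYBR D=WWYB L=WROG
After move 5 (U'): U=GYGB F=WROO R=YGBR B=OYWB L=RROG
After move 6 (U'): U=YBGG F=RROO R=WRBR B=YGWB L=OYOG
Query 1: F[3] = O
Query 2: U[3] = G
Query 3: L[0] = O
Query 4: F[2] = O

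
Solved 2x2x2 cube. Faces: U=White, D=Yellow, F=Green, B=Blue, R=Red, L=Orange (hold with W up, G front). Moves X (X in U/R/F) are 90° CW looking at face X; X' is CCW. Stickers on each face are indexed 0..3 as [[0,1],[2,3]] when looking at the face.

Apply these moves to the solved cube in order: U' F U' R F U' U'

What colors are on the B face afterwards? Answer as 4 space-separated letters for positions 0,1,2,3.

After move 1 (U'): U=WWWW F=OOGG R=GGRR B=RRBB L=BBOO
After move 2 (F): F=GOGO U=WWOB R=WGWR D=RGYY L=BYOY
After move 3 (U'): U=WBWO F=BYGO R=GOWR B=WGBB L=RROY
After move 4 (R): R=WGRO U=WYWO F=BGGY D=RBYW B=OGBB
After move 5 (F): F=GBYG U=WYYR R=WGOO D=RWYW L=RROB
After move 6 (U'): U=YRWY F=RRYG R=GBOO B=WGBB L=OGOB
After move 7 (U'): U=RYYW F=OGYG R=RROO B=GBBB L=WGOB
Query: B face = GBBB

Answer: G B B B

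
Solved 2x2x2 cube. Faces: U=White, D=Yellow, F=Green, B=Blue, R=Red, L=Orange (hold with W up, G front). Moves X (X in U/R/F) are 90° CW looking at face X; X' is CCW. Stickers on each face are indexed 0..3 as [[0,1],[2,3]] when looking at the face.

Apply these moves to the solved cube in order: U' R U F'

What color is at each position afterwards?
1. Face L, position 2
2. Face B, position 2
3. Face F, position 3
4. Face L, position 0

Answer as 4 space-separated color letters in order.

After move 1 (U'): U=WWWW F=OOGG R=GGRR B=RRBB L=BBOO
After move 2 (R): R=RGRG U=WOWG F=OYGY D=YBYR B=WRWB
After move 3 (U): U=WWGO F=RGGY R=WRRG B=BBWB L=OYOO
After move 4 (F'): F=GYRG U=WWWR R=BRYG D=YOYR L=OOOG
Query 1: L[2] = O
Query 2: B[2] = W
Query 3: F[3] = G
Query 4: L[0] = O

Answer: O W G O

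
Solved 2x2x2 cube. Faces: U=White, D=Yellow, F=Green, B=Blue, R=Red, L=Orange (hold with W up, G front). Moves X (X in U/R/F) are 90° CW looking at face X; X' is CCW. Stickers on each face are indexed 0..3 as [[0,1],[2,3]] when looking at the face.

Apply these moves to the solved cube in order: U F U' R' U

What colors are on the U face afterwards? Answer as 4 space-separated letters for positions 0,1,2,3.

After move 1 (U): U=WWWW F=RRGG R=BBRR B=OOBB L=GGOO
After move 2 (F): F=GRGR U=WWOG R=WBWR D=RBYY L=GYOY
After move 3 (U'): U=WGWO F=GYGR R=GRWR B=WBBB L=OOOY
After move 4 (R'): R=RRGW U=WBWW F=GGGO D=RYYR B=YBBB
After move 5 (U): U=WWWB F=RRGO R=YBGW B=OOBB L=GGOY
Query: U face = WWWB

Answer: W W W B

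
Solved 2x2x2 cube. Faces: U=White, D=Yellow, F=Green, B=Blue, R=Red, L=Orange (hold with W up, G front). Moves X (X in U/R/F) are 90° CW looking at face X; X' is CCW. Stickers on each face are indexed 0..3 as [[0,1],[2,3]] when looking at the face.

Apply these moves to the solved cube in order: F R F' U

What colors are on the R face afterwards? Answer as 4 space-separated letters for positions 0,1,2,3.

After move 1 (F): F=GGGG U=WWOO R=WRWR D=RRYY L=OYOY
After move 2 (R): R=WWRR U=WGOG F=GRGY D=RBYB B=OBWB
After move 3 (F'): F=RYGG U=WGWR R=BWRR D=YYYB L=OGOO
After move 4 (U): U=WWRG F=BWGG R=OBRR B=OGWB L=RYOO
Query: R face = OBRR

Answer: O B R R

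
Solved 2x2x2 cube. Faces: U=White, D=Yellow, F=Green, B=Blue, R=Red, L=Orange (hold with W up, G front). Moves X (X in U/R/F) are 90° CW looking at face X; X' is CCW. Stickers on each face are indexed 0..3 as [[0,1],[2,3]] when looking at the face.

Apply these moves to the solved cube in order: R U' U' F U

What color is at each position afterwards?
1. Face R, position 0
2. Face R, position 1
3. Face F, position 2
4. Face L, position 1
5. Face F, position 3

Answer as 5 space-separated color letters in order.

Answer: G Y Y W B

Derivation:
After move 1 (R): R=RRRR U=WGWG F=GYGY D=YBYB B=WBWB
After move 2 (U'): U=GGWW F=OOGY R=GYRR B=RRWB L=WBOO
After move 3 (U'): U=GWGW F=WBGY R=OORR B=GYWB L=RROO
After move 4 (F): F=GWYB U=GWOR R=GOWR D=ROYB L=RYOB
After move 5 (U): U=OGRW F=GOYB R=GYWR B=RYWB L=GWOB
Query 1: R[0] = G
Query 2: R[1] = Y
Query 3: F[2] = Y
Query 4: L[1] = W
Query 5: F[3] = B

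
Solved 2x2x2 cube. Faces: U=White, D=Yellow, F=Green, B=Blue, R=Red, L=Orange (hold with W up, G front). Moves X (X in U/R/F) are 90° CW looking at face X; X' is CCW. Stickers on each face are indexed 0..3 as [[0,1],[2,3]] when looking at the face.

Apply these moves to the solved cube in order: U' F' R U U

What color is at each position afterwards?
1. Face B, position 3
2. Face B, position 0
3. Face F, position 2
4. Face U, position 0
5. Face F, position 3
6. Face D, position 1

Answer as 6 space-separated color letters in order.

Answer: B O O G Y B

Derivation:
After move 1 (U'): U=WWWW F=OOGG R=GGRR B=RRBB L=BBOO
After move 2 (F'): F=OGOG U=WWGR R=YGYR D=BOYY L=BWOW
After move 3 (R): R=YYRG U=WGGG F=OOOY D=BBYR B=RRWB
After move 4 (U): U=GWGG F=YYOY R=RRRG B=BWWB L=OOOW
After move 5 (U): U=GGGW F=RROY R=BWRG B=OOWB L=YYOW
Query 1: B[3] = B
Query 2: B[0] = O
Query 3: F[2] = O
Query 4: U[0] = G
Query 5: F[3] = Y
Query 6: D[1] = B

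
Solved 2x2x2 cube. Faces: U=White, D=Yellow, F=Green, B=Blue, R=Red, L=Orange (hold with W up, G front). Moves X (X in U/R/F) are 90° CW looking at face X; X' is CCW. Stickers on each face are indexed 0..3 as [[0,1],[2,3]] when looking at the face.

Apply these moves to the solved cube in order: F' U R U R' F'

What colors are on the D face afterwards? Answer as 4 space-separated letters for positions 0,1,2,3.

After move 1 (F'): F=GGGG U=WWRR R=YRYR D=OOYY L=OWOW
After move 2 (U): U=RWRW F=YRGG R=BBYR B=OWBB L=GGOW
After move 3 (R): R=YBRB U=RRRG F=YOGY D=OBYO B=WWWB
After move 4 (U): U=RRGR F=YBGY R=WWRB B=GGWB L=YOOW
After move 5 (R'): R=WBWR U=RWGG F=YRGR D=OBYY B=OGBB
After move 6 (F'): F=RRYG U=RWWW R=BBOR D=OWYY L=YGOG
Query: D face = OWYY

Answer: O W Y Y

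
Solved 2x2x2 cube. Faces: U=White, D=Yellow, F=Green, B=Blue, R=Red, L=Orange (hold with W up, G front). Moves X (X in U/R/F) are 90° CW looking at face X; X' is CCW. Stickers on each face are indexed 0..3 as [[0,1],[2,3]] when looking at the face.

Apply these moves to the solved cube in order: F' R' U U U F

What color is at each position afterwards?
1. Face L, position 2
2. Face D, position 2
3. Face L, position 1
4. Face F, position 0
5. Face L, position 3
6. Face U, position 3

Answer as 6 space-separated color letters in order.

After move 1 (F'): F=GGGG U=WWRR R=YRYR D=OOYY L=OWOW
After move 2 (R'): R=RRYY U=WBRB F=GWGR D=OGYG B=YBOB
After move 3 (U): U=RWBB F=RRGR R=YBYY B=OWOB L=GWOW
After move 4 (U): U=BRBW F=YBGR R=OWYY B=GWOB L=RROW
After move 5 (U): U=BBWR F=OWGR R=GWYY B=RROB L=YBOW
After move 6 (F): F=GORW U=BBWB R=WWRY D=YGYG L=YOOG
Query 1: L[2] = O
Query 2: D[2] = Y
Query 3: L[1] = O
Query 4: F[0] = G
Query 5: L[3] = G
Query 6: U[3] = B

Answer: O Y O G G B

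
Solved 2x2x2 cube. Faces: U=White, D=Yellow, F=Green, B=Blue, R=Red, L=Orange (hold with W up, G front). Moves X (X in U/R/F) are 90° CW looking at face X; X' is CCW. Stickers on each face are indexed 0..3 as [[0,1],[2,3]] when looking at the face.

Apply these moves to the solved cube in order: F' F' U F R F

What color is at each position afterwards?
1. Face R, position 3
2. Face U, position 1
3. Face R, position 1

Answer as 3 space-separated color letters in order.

After move 1 (F'): F=GGGG U=WWRR R=YRYR D=OOYY L=OWOW
After move 2 (F'): F=GGGG U=WWYY R=OROR D=WWYY L=OROR
After move 3 (U): U=YWYW F=ORGG R=BBOR B=ORBB L=GGOR
After move 4 (F): F=GOGR U=YWRG R=YBWR D=OBYY L=GWOW
After move 5 (R): R=WYRB U=YORR F=GBGY D=OBYO B=GRWB
After move 6 (F): F=GGYB U=YOWW R=RYRB D=RWYO L=GOOB
Query 1: R[3] = B
Query 2: U[1] = O
Query 3: R[1] = Y

Answer: B O Y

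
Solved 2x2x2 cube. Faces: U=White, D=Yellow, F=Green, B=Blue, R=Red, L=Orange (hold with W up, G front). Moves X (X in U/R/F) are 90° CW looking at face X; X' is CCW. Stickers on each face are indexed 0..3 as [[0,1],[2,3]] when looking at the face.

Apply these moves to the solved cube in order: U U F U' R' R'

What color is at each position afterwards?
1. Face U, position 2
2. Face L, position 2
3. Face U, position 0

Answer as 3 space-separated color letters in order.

After move 1 (U): U=WWWW F=RRGG R=BBRR B=OOBB L=GGOO
After move 2 (U): U=WWWW F=BBGG R=OORR B=GGBB L=RROO
After move 3 (F): F=GBGB U=WWOR R=WOWR D=ROYY L=RYOY
After move 4 (U'): U=WRWO F=RYGB R=GBWR B=WOBB L=GGOY
After move 5 (R'): R=BRGW U=WBWW F=RRGO D=RYYB B=YOOB
After move 6 (R'): R=RWBG U=WOWY F=RBGW D=RRYO B=BOYB
Query 1: U[2] = W
Query 2: L[2] = O
Query 3: U[0] = W

Answer: W O W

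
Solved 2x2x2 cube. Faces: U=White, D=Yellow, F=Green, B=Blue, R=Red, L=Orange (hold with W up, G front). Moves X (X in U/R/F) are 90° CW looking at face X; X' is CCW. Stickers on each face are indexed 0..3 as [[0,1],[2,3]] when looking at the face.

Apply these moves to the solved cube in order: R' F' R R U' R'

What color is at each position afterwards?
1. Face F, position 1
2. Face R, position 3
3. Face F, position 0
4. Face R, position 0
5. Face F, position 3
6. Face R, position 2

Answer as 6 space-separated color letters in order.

After move 1 (R'): R=RRRR U=WBWB F=GWGW D=YGYG B=YBYB
After move 2 (F'): F=WWGG U=WBRR R=GRYR D=OOYG L=OBOW
After move 3 (R): R=YGRR U=WWRG F=WOGG D=OYYY B=RBBB
After move 4 (R): R=RYRG U=WORG F=WYGY D=OBYR B=GBWB
After move 5 (U'): U=OGWR F=OBGY R=WYRG B=RYWB L=GBOW
After move 6 (R'): R=YGWR U=OWWR F=OGGR D=OBYY B=RYBB
Query 1: F[1] = G
Query 2: R[3] = R
Query 3: F[0] = O
Query 4: R[0] = Y
Query 5: F[3] = R
Query 6: R[2] = W

Answer: G R O Y R W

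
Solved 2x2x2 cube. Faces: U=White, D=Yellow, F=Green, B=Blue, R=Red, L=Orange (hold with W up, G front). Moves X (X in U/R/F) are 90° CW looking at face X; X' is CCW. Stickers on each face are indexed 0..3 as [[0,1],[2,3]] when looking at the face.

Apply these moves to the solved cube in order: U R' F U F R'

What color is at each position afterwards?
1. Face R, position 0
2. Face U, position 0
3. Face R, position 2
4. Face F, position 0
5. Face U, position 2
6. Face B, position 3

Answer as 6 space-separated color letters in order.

After move 1 (U): U=WWWW F=RRGG R=BBRR B=OOBB L=GGOO
After move 2 (R'): R=BRBR U=WBWO F=RWGW D=YRYG B=YOYB
After move 3 (F): F=GRWW U=WBOG R=WROR D=BBYG L=GYOR
After move 4 (U): U=OWGB F=WRWW R=YOOR B=GYYB L=GROR
After move 5 (F): F=WWWR U=OWRR R=GOBR D=OYYG L=GBOB
After move 6 (R'): R=ORGB U=OYRG F=WWWR D=OWYR B=GYYB
Query 1: R[0] = O
Query 2: U[0] = O
Query 3: R[2] = G
Query 4: F[0] = W
Query 5: U[2] = R
Query 6: B[3] = B

Answer: O O G W R B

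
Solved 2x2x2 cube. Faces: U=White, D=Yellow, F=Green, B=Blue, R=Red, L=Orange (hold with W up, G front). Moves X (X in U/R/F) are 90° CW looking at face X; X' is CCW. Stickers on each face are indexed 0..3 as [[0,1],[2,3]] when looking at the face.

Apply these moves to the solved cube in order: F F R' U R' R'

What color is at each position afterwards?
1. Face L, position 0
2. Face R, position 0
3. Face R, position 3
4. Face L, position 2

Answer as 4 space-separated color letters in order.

Answer: G O Y O

Derivation:
After move 1 (F): F=GGGG U=WWOO R=WRWR D=RRYY L=OYOY
After move 2 (F): F=GGGG U=WWYY R=OROR D=WWYY L=OROR
After move 3 (R'): R=RROO U=WBYB F=GWGY D=WGYG B=YBWB
After move 4 (U): U=YWBB F=RRGY R=YBOO B=ORWB L=GWOR
After move 5 (R'): R=BOYO U=YWBO F=RWGB D=WRYY B=GRGB
After move 6 (R'): R=OOBY U=YGBG F=RWGO D=WWYB B=YRRB
Query 1: L[0] = G
Query 2: R[0] = O
Query 3: R[3] = Y
Query 4: L[2] = O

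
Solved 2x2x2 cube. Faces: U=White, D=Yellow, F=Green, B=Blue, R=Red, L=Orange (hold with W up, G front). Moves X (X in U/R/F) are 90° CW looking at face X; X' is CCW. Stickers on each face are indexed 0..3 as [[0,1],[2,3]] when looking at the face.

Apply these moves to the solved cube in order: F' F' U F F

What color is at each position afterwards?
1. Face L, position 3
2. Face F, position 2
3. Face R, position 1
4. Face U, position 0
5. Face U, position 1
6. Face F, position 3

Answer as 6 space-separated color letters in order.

After move 1 (F'): F=GGGG U=WWRR R=YRYR D=OOYY L=OWOW
After move 2 (F'): F=GGGG U=WWYY R=OROR D=WWYY L=OROR
After move 3 (U): U=YWYW F=ORGG R=BBOR B=ORBB L=GGOR
After move 4 (F): F=GOGR U=YWRG R=YBWR D=OBYY L=GWOW
After move 5 (F): F=GGRO U=YWWW R=RBGR D=WYYY L=GOOB
Query 1: L[3] = B
Query 2: F[2] = R
Query 3: R[1] = B
Query 4: U[0] = Y
Query 5: U[1] = W
Query 6: F[3] = O

Answer: B R B Y W O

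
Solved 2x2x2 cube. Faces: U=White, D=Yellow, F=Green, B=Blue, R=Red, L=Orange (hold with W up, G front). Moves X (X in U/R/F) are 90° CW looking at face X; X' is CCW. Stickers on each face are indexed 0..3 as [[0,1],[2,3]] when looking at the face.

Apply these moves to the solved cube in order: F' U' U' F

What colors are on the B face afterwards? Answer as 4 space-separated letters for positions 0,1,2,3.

Answer: G G B B

Derivation:
After move 1 (F'): F=GGGG U=WWRR R=YRYR D=OOYY L=OWOW
After move 2 (U'): U=WRWR F=OWGG R=GGYR B=YRBB L=BBOW
After move 3 (U'): U=RRWW F=BBGG R=OWYR B=GGBB L=YROW
After move 4 (F): F=GBGB U=RRWR R=WWWR D=YOYY L=YOOO
Query: B face = GGBB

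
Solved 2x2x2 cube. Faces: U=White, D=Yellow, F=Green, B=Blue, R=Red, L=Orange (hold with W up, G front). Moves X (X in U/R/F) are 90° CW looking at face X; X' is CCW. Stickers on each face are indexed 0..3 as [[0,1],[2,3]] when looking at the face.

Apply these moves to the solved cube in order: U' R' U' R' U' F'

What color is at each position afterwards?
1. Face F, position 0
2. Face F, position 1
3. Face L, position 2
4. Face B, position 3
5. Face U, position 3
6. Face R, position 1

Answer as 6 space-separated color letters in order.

Answer: R W O B O R

Derivation:
After move 1 (U'): U=WWWW F=OOGG R=GGRR B=RRBB L=BBOO
After move 2 (R'): R=GRGR U=WBWR F=OWGW D=YOYG B=YRYB
After move 3 (U'): U=BRWW F=BBGW R=OWGR B=GRYB L=YROO
After move 4 (R'): R=WROG U=BYWG F=BRGW D=YBYW B=GROB
After move 5 (U'): U=YGBW F=YRGW R=BROG B=WROB L=GROO
After move 6 (F'): F=RWYG U=YGBO R=BRYG D=ROYW L=GWOB
Query 1: F[0] = R
Query 2: F[1] = W
Query 3: L[2] = O
Query 4: B[3] = B
Query 5: U[3] = O
Query 6: R[1] = R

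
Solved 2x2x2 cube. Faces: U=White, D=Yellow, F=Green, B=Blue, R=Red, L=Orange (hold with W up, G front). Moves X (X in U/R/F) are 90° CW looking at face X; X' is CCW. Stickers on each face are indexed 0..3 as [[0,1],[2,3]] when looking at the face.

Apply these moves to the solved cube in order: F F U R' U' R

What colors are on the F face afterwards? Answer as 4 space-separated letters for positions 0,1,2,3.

After move 1 (F): F=GGGG U=WWOO R=WRWR D=RRYY L=OYOY
After move 2 (F): F=GGGG U=WWYY R=OROR D=WWYY L=OROR
After move 3 (U): U=YWYW F=ORGG R=BBOR B=ORBB L=GGOR
After move 4 (R'): R=BRBO U=YBYO F=OWGW D=WRYG B=YRWB
After move 5 (U'): U=BOYY F=GGGW R=OWBO B=BRWB L=YROR
After move 6 (R): R=BOOW U=BGYW F=GRGG D=WWYB B=YROB
Query: F face = GRGG

Answer: G R G G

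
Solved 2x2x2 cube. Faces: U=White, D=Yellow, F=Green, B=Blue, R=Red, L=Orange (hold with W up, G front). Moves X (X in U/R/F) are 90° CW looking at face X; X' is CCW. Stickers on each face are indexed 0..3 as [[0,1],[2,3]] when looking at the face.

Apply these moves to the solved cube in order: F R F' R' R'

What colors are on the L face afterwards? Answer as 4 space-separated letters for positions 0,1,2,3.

Answer: O G O O

Derivation:
After move 1 (F): F=GGGG U=WWOO R=WRWR D=RRYY L=OYOY
After move 2 (R): R=WWRR U=WGOG F=GRGY D=RBYB B=OBWB
After move 3 (F'): F=RYGG U=WGWR R=BWRR D=YYYB L=OGOO
After move 4 (R'): R=WRBR U=WWWO F=RGGR D=YYYG B=BBYB
After move 5 (R'): R=RRWB U=WYWB F=RWGO D=YGYR B=GBYB
Query: L face = OGOO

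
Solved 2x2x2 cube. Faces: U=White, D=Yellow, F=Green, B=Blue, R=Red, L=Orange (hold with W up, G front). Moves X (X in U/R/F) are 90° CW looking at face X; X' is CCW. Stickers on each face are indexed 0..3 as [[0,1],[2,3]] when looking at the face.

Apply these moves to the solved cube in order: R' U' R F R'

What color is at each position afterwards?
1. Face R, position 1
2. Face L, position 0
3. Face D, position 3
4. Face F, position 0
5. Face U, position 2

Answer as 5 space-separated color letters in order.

After move 1 (R'): R=RRRR U=WBWB F=GWGW D=YGYG B=YBYB
After move 2 (U'): U=BBWW F=OOGW R=GWRR B=RRYB L=YBOO
After move 3 (R): R=RGRW U=BOWW F=OGGG D=YYYR B=WRBB
After move 4 (F): F=GOGG U=BOOB R=WGWW D=RRYR L=YYOY
After move 5 (R'): R=GWWW U=BBOW F=GOGB D=ROYG B=RRRB
Query 1: R[1] = W
Query 2: L[0] = Y
Query 3: D[3] = G
Query 4: F[0] = G
Query 5: U[2] = O

Answer: W Y G G O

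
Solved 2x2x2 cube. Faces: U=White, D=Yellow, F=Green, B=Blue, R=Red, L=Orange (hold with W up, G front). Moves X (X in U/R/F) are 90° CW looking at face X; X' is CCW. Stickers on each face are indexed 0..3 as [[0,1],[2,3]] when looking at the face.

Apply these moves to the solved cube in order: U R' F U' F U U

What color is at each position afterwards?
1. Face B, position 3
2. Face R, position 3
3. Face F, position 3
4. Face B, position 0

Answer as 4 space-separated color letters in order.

Answer: B R Y W

Derivation:
After move 1 (U): U=WWWW F=RRGG R=BBRR B=OOBB L=GGOO
After move 2 (R'): R=BRBR U=WBWO F=RWGW D=YRYG B=YOYB
After move 3 (F): F=GRWW U=WBOG R=WROR D=BBYG L=GYOR
After move 4 (U'): U=BGWO F=GYWW R=GROR B=WRYB L=YOOR
After move 5 (F): F=WGWY U=BGRO R=WROR D=OGYG L=YBOB
After move 6 (U): U=RBOG F=WRWY R=WROR B=YBYB L=WGOB
After move 7 (U): U=ORGB F=WRWY R=YBOR B=WGYB L=WROB
Query 1: B[3] = B
Query 2: R[3] = R
Query 3: F[3] = Y
Query 4: B[0] = W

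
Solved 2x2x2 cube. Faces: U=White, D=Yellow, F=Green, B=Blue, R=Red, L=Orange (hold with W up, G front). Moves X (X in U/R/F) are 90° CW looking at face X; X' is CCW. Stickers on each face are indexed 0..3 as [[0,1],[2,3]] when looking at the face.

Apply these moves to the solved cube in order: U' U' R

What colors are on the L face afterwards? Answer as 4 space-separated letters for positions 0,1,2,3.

After move 1 (U'): U=WWWW F=OOGG R=GGRR B=RRBB L=BBOO
After move 2 (U'): U=WWWW F=BBGG R=OORR B=GGBB L=RROO
After move 3 (R): R=RORO U=WBWG F=BYGY D=YBYG B=WGWB
Query: L face = RROO

Answer: R R O O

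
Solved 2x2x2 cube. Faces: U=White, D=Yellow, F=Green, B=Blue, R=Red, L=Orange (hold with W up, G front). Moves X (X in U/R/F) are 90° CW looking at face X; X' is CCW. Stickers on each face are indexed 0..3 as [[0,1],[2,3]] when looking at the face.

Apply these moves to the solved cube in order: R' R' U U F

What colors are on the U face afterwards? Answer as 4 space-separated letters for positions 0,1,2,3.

After move 1 (R'): R=RRRR U=WBWB F=GWGW D=YGYG B=YBYB
After move 2 (R'): R=RRRR U=WYWY F=GBGB D=YWYW B=GBGB
After move 3 (U): U=WWYY F=RRGB R=GBRR B=OOGB L=GBOO
After move 4 (U): U=YWYW F=GBGB R=OORR B=GBGB L=RROO
After move 5 (F): F=GGBB U=YWOR R=YOWR D=ROYW L=RYOW
Query: U face = YWOR

Answer: Y W O R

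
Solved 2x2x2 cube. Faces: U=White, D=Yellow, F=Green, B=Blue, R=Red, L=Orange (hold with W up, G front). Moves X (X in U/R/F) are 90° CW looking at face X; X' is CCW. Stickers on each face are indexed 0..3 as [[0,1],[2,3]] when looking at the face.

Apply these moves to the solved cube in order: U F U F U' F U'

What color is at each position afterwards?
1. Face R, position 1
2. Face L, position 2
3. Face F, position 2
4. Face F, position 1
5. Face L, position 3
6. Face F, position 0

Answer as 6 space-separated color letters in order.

Answer: G O B W O G

Derivation:
After move 1 (U): U=WWWW F=RRGG R=BBRR B=OOBB L=GGOO
After move 2 (F): F=GRGR U=WWOG R=WBWR D=RBYY L=GYOY
After move 3 (U): U=OWGW F=WBGR R=OOWR B=GYBB L=GROY
After move 4 (F): F=GWRB U=OWYR R=GOWR D=WOYY L=GROB
After move 5 (U'): U=WROY F=GRRB R=GWWR B=GOBB L=GYOB
After move 6 (F): F=RGBR U=WRBY R=OWYR D=WGYY L=GWOO
After move 7 (U'): U=RYWB F=GWBR R=RGYR B=OWBB L=GOOO
Query 1: R[1] = G
Query 2: L[2] = O
Query 3: F[2] = B
Query 4: F[1] = W
Query 5: L[3] = O
Query 6: F[0] = G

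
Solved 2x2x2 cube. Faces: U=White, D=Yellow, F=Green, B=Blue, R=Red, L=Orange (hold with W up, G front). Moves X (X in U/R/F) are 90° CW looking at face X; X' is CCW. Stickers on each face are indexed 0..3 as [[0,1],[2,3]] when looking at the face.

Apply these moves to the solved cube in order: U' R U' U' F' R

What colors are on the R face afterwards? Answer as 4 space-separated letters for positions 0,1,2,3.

After move 1 (U'): U=WWWW F=OOGG R=GGRR B=RRBB L=BBOO
After move 2 (R): R=RGRG U=WOWG F=OYGY D=YBYR B=WRWB
After move 3 (U'): U=OGWW F=BBGY R=OYRG B=RGWB L=WROO
After move 4 (U'): U=GWOW F=WRGY R=BBRG B=OYWB L=RGOO
After move 5 (F'): F=RYWG U=GWBR R=BBYG D=GOYR L=RWOO
After move 6 (R): R=YBGB U=GYBG F=ROWR D=GWYO B=RYWB
Query: R face = YBGB

Answer: Y B G B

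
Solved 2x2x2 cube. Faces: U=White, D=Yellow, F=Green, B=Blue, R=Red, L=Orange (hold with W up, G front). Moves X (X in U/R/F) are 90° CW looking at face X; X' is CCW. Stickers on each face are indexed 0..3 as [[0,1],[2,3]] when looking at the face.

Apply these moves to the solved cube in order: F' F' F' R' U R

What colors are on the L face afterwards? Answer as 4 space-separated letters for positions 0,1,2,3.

Answer: G W O Y

Derivation:
After move 1 (F'): F=GGGG U=WWRR R=YRYR D=OOYY L=OWOW
After move 2 (F'): F=GGGG U=WWYY R=OROR D=WWYY L=OROR
After move 3 (F'): F=GGGG U=WWOO R=WRWR D=RRYY L=OYOY
After move 4 (R'): R=RRWW U=WBOB F=GWGO D=RGYG B=YBRB
After move 5 (U): U=OWBB F=RRGO R=YBWW B=OYRB L=GWOY
After move 6 (R): R=WYWB U=ORBO F=RGGG D=RRYO B=BYWB
Query: L face = GWOY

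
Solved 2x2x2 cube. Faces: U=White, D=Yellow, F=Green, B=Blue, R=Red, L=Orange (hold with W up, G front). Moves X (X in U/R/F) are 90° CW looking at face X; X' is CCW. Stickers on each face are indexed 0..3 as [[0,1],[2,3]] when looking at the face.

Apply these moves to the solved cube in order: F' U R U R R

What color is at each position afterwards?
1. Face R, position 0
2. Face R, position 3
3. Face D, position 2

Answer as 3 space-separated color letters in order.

After move 1 (F'): F=GGGG U=WWRR R=YRYR D=OOYY L=OWOW
After move 2 (U): U=RWRW F=YRGG R=BBYR B=OWBB L=GGOW
After move 3 (R): R=YBRB U=RRRG F=YOGY D=OBYO B=WWWB
After move 4 (U): U=RRGR F=YBGY R=WWRB B=GGWB L=YOOW
After move 5 (R): R=RWBW U=RBGY F=YBGO D=OWYG B=RGRB
After move 6 (R): R=BRWW U=RBGO F=YWGG D=ORYR B=YGBB
Query 1: R[0] = B
Query 2: R[3] = W
Query 3: D[2] = Y

Answer: B W Y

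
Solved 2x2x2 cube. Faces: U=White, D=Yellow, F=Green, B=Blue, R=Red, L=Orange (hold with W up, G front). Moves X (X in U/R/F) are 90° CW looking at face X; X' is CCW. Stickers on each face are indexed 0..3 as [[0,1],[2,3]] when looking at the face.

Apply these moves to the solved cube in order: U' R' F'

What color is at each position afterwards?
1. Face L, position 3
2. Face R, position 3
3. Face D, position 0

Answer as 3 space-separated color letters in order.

Answer: W R B

Derivation:
After move 1 (U'): U=WWWW F=OOGG R=GGRR B=RRBB L=BBOO
After move 2 (R'): R=GRGR U=WBWR F=OWGW D=YOYG B=YRYB
After move 3 (F'): F=WWOG U=WBGG R=ORYR D=BOYG L=BROW
Query 1: L[3] = W
Query 2: R[3] = R
Query 3: D[0] = B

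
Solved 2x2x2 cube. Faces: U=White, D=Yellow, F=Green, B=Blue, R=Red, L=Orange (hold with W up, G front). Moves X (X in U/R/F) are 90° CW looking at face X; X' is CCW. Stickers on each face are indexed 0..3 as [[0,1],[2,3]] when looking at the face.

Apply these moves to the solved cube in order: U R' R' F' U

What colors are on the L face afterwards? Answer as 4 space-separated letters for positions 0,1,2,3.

Answer: B O O W

Derivation:
After move 1 (U): U=WWWW F=RRGG R=BBRR B=OOBB L=GGOO
After move 2 (R'): R=BRBR U=WBWO F=RWGW D=YRYG B=YOYB
After move 3 (R'): R=RRBB U=WYWY F=RBGO D=YWYW B=GORB
After move 4 (F'): F=BORG U=WYRB R=WRYB D=GOYW L=GYOW
After move 5 (U): U=RWBY F=WRRG R=GOYB B=GYRB L=BOOW
Query: L face = BOOW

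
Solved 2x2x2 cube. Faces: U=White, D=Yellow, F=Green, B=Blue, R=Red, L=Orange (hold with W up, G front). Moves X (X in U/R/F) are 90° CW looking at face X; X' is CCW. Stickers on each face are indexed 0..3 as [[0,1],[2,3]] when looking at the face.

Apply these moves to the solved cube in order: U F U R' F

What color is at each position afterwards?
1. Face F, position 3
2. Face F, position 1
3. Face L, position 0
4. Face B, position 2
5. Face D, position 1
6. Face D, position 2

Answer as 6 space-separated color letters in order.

Answer: W W G B O Y

Derivation:
After move 1 (U): U=WWWW F=RRGG R=BBRR B=OOBB L=GGOO
After move 2 (F): F=GRGR U=WWOG R=WBWR D=RBYY L=GYOY
After move 3 (U): U=OWGW F=WBGR R=OOWR B=GYBB L=GROY
After move 4 (R'): R=OROW U=OBGG F=WWGW D=RBYR B=YYBB
After move 5 (F): F=GWWW U=OBYR R=GRGW D=OOYR L=GROB
Query 1: F[3] = W
Query 2: F[1] = W
Query 3: L[0] = G
Query 4: B[2] = B
Query 5: D[1] = O
Query 6: D[2] = Y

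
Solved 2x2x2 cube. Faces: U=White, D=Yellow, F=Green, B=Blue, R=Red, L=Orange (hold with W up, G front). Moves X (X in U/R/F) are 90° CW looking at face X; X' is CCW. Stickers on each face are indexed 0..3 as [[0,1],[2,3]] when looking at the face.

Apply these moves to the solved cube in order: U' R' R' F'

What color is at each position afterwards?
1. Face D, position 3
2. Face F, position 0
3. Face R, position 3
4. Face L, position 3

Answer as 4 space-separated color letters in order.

After move 1 (U'): U=WWWW F=OOGG R=GGRR B=RRBB L=BBOO
After move 2 (R'): R=GRGR U=WBWR F=OWGW D=YOYG B=YRYB
After move 3 (R'): R=RRGG U=WYWY F=OBGR D=YWYW B=GROB
After move 4 (F'): F=BROG U=WYRG R=WRYG D=BOYW L=BYOW
Query 1: D[3] = W
Query 2: F[0] = B
Query 3: R[3] = G
Query 4: L[3] = W

Answer: W B G W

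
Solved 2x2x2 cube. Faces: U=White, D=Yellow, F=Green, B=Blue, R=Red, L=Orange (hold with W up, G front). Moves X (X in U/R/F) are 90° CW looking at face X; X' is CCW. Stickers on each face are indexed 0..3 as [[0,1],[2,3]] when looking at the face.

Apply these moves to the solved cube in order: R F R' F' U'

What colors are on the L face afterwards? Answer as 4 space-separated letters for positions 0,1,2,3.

Answer: B B O O

Derivation:
After move 1 (R): R=RRRR U=WGWG F=GYGY D=YBYB B=WBWB
After move 2 (F): F=GGYY U=WGOO R=WRGR D=RRYB L=OYOB
After move 3 (R'): R=RRWG U=WWOW F=GGYO D=RGYY B=BBRB
After move 4 (F'): F=GOGY U=WWRW R=GRRG D=YBYY L=OWOO
After move 5 (U'): U=WWWR F=OWGY R=GORG B=GRRB L=BBOO
Query: L face = BBOO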